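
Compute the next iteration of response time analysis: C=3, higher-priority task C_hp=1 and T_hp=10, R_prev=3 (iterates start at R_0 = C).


R_next = C + ceil(R_prev / T_hp) * C_hp
ceil(3 / 10) = ceil(0.3) = 1
Interference = 1 * 1 = 1
R_next = 3 + 1 = 4

4


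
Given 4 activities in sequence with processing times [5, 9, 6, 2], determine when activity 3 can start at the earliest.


Activity 3 starts after activities 1 through 2 complete.
Predecessor durations: [5, 9]
ES = 5 + 9 = 14

14


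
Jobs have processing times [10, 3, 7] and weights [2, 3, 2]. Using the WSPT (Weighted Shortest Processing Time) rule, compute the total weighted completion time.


Compute p/w ratios and sort ascending (WSPT): [(3, 3), (7, 2), (10, 2)]
Compute weighted completion times:
  Job (p=3,w=3): C=3, w*C=3*3=9
  Job (p=7,w=2): C=10, w*C=2*10=20
  Job (p=10,w=2): C=20, w*C=2*20=40
Total weighted completion time = 69

69


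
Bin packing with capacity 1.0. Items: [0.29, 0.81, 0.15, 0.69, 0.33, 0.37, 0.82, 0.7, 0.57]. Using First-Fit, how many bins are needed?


Place items sequentially using First-Fit:
  Item 0.29 -> new Bin 1
  Item 0.81 -> new Bin 2
  Item 0.15 -> Bin 1 (now 0.44)
  Item 0.69 -> new Bin 3
  Item 0.33 -> Bin 1 (now 0.77)
  Item 0.37 -> new Bin 4
  Item 0.82 -> new Bin 5
  Item 0.7 -> new Bin 6
  Item 0.57 -> Bin 4 (now 0.94)
Total bins used = 6

6


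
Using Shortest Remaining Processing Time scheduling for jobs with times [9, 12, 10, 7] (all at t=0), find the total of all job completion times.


Since all jobs arrive at t=0, SRPT equals SPT ordering.
SPT order: [7, 9, 10, 12]
Completion times:
  Job 1: p=7, C=7
  Job 2: p=9, C=16
  Job 3: p=10, C=26
  Job 4: p=12, C=38
Total completion time = 7 + 16 + 26 + 38 = 87

87


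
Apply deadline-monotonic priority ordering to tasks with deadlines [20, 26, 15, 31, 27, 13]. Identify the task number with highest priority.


Sort tasks by relative deadline (ascending):
  Task 6: deadline = 13
  Task 3: deadline = 15
  Task 1: deadline = 20
  Task 2: deadline = 26
  Task 5: deadline = 27
  Task 4: deadline = 31
Priority order (highest first): [6, 3, 1, 2, 5, 4]
Highest priority task = 6

6


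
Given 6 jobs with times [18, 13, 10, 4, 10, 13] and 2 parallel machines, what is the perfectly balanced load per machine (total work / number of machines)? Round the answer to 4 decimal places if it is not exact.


Total processing time = 18 + 13 + 10 + 4 + 10 + 13 = 68
Number of machines = 2
Ideal balanced load = 68 / 2 = 34.0

34.0


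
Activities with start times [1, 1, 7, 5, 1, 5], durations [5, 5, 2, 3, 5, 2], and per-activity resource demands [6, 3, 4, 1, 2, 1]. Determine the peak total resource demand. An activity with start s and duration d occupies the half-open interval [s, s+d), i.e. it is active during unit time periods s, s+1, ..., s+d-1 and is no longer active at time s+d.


Each activity i is active on [start_i, start_i + duration_i).
Compute total resource usage per time slot:
  t=0: active resources = [], total = 0
  t=1: active resources = [6, 3, 2], total = 11
  t=2: active resources = [6, 3, 2], total = 11
  t=3: active resources = [6, 3, 2], total = 11
  t=4: active resources = [6, 3, 2], total = 11
  t=5: active resources = [6, 3, 1, 2, 1], total = 13
  t=6: active resources = [1, 1], total = 2
  t=7: active resources = [4, 1], total = 5
  t=8: active resources = [4], total = 4
Peak resource demand = 13

13


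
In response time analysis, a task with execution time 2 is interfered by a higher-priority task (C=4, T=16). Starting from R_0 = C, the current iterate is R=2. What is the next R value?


R_next = C + ceil(R_prev / T_hp) * C_hp
ceil(2 / 16) = ceil(0.125) = 1
Interference = 1 * 4 = 4
R_next = 2 + 4 = 6

6


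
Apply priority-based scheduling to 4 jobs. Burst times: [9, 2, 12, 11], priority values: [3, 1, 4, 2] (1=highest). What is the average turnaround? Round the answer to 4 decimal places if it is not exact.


Sort by priority (ascending = highest first):
Order: [(1, 2), (2, 11), (3, 9), (4, 12)]
Completion times:
  Priority 1, burst=2, C=2
  Priority 2, burst=11, C=13
  Priority 3, burst=9, C=22
  Priority 4, burst=12, C=34
Average turnaround = 71/4 = 17.75

17.75


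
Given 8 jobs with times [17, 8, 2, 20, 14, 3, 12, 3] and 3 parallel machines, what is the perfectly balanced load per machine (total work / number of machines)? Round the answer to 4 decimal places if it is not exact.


Total processing time = 17 + 8 + 2 + 20 + 14 + 3 + 12 + 3 = 79
Number of machines = 3
Ideal balanced load = 79 / 3 = 26.3333

26.3333


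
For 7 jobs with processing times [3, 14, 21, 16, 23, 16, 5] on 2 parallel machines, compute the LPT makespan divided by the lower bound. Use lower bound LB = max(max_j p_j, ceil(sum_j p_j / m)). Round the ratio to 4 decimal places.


LPT order: [23, 21, 16, 16, 14, 5, 3]
Machine loads after assignment: [47, 51]
LPT makespan = 51
Lower bound = max(max_job, ceil(total/2)) = max(23, 49) = 49
Ratio = 51 / 49 = 1.0408

1.0408


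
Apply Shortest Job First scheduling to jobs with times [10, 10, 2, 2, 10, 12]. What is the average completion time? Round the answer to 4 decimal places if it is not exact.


SJF order (ascending): [2, 2, 10, 10, 10, 12]
Completion times:
  Job 1: burst=2, C=2
  Job 2: burst=2, C=4
  Job 3: burst=10, C=14
  Job 4: burst=10, C=24
  Job 5: burst=10, C=34
  Job 6: burst=12, C=46
Average completion = 124/6 = 20.6667

20.6667


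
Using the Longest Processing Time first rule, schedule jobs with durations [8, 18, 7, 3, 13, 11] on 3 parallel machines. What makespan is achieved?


Sort jobs in decreasing order (LPT): [18, 13, 11, 8, 7, 3]
Assign each job to the least loaded machine:
  Machine 1: jobs [18, 3], load = 21
  Machine 2: jobs [13, 7], load = 20
  Machine 3: jobs [11, 8], load = 19
Makespan = max load = 21

21


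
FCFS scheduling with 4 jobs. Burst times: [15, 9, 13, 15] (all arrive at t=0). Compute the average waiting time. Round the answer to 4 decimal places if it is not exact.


FCFS order (as given): [15, 9, 13, 15]
Waiting times:
  Job 1: wait = 0
  Job 2: wait = 15
  Job 3: wait = 24
  Job 4: wait = 37
Sum of waiting times = 76
Average waiting time = 76/4 = 19.0

19.0


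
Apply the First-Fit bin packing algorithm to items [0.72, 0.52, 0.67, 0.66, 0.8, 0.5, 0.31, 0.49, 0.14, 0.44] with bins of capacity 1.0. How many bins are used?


Place items sequentially using First-Fit:
  Item 0.72 -> new Bin 1
  Item 0.52 -> new Bin 2
  Item 0.67 -> new Bin 3
  Item 0.66 -> new Bin 4
  Item 0.8 -> new Bin 5
  Item 0.5 -> new Bin 6
  Item 0.31 -> Bin 2 (now 0.83)
  Item 0.49 -> Bin 6 (now 0.99)
  Item 0.14 -> Bin 1 (now 0.86)
  Item 0.44 -> new Bin 7
Total bins used = 7

7


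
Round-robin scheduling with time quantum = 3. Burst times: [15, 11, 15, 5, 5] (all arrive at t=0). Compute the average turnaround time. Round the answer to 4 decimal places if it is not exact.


Time quantum = 3
Execution trace:
  J1 runs 3 units, time = 3
  J2 runs 3 units, time = 6
  J3 runs 3 units, time = 9
  J4 runs 3 units, time = 12
  J5 runs 3 units, time = 15
  J1 runs 3 units, time = 18
  J2 runs 3 units, time = 21
  J3 runs 3 units, time = 24
  J4 runs 2 units, time = 26
  J5 runs 2 units, time = 28
  J1 runs 3 units, time = 31
  J2 runs 3 units, time = 34
  J3 runs 3 units, time = 37
  J1 runs 3 units, time = 40
  J2 runs 2 units, time = 42
  J3 runs 3 units, time = 45
  J1 runs 3 units, time = 48
  J3 runs 3 units, time = 51
Finish times: [48, 42, 51, 26, 28]
Average turnaround = 195/5 = 39.0

39.0


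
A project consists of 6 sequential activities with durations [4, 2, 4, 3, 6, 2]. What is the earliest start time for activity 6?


Activity 6 starts after activities 1 through 5 complete.
Predecessor durations: [4, 2, 4, 3, 6]
ES = 4 + 2 + 4 + 3 + 6 = 19

19


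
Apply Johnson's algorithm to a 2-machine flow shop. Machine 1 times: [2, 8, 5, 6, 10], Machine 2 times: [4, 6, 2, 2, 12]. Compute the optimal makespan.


Apply Johnson's rule:
  Group 1 (a <= b): [(1, 2, 4), (5, 10, 12)]
  Group 2 (a > b): [(2, 8, 6), (3, 5, 2), (4, 6, 2)]
Optimal job order: [1, 5, 2, 3, 4]
Schedule:
  Job 1: M1 done at 2, M2 done at 6
  Job 5: M1 done at 12, M2 done at 24
  Job 2: M1 done at 20, M2 done at 30
  Job 3: M1 done at 25, M2 done at 32
  Job 4: M1 done at 31, M2 done at 34
Makespan = 34

34


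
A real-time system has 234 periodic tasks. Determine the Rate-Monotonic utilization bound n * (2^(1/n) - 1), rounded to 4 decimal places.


Compute 2^(1/234) = 1.0029665590
Subtract 1: 1.0029665590 - 1 = 0.0029665590
Multiply by n: 234 * 0.0029665590 = 0.6941748060
Round to 4 dp: 0.6942

0.6942


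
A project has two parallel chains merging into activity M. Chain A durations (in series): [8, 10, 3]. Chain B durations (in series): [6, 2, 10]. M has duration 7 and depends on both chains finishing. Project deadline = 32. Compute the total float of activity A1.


Forward pass: ES(A1) = sum of predecessors on chain A = 0
EF = ES + duration = 0 + 8 = 8
Backward pass: LF(M) = deadline = 32; LS(M) = 32 - 7 = 25
LF(A1) = LS(M) - sum(successors on chain A) = 25 - 13 = 12
LS = LF - duration = 12 - 8 = 4
Total float = LS - ES = 4 - 0 = 4

4


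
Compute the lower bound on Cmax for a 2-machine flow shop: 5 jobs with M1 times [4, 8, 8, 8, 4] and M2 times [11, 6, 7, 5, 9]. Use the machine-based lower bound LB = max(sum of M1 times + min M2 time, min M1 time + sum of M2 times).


LB1 = sum(M1 times) + min(M2 times) = 32 + 5 = 37
LB2 = min(M1 times) + sum(M2 times) = 4 + 38 = 42
Lower bound = max(LB1, LB2) = max(37, 42) = 42

42


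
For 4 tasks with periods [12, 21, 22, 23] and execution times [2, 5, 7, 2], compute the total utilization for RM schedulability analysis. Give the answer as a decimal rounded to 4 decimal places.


Compute individual utilizations (exact fractions):
  Task 1: C/T = 2/12 = 1/6 (approx. 0.1667)
  Task 2: C/T = 5/21 (approx. 0.2381)
  Task 3: C/T = 7/22 (approx. 0.3182)
  Task 4: C/T = 2/23 (approx. 0.087)
Total utilization U = 1/6 + 5/21 + 7/22 + 2/23 = 4303/5313
Rounded to 4 decimal places: U = 0.8099
RM (Liu & Layland) bound for 4 tasks = 0.756828; compare with U = 4303/5313 (approx. 0.809900)
bound < U <= 1, so the RM sufficient condition is not met (inconclusive; an exact test such as response-time analysis is needed).

0.8099


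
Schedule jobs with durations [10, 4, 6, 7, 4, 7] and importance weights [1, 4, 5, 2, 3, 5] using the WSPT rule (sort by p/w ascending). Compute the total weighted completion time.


Compute p/w ratios and sort ascending (WSPT): [(4, 4), (6, 5), (4, 3), (7, 5), (7, 2), (10, 1)]
Compute weighted completion times:
  Job (p=4,w=4): C=4, w*C=4*4=16
  Job (p=6,w=5): C=10, w*C=5*10=50
  Job (p=4,w=3): C=14, w*C=3*14=42
  Job (p=7,w=5): C=21, w*C=5*21=105
  Job (p=7,w=2): C=28, w*C=2*28=56
  Job (p=10,w=1): C=38, w*C=1*38=38
Total weighted completion time = 307

307


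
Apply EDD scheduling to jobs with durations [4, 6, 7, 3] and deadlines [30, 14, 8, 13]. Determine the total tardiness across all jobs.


Sort by due date (EDD order): [(7, 8), (3, 13), (6, 14), (4, 30)]
Compute completion times and tardiness:
  Job 1: p=7, d=8, C=7, tardiness=max(0,7-8)=0
  Job 2: p=3, d=13, C=10, tardiness=max(0,10-13)=0
  Job 3: p=6, d=14, C=16, tardiness=max(0,16-14)=2
  Job 4: p=4, d=30, C=20, tardiness=max(0,20-30)=0
Total tardiness = 2

2


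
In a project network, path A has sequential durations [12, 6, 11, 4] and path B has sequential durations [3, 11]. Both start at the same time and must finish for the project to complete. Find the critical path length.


Path A total = 12 + 6 + 11 + 4 = 33
Path B total = 3 + 11 = 14
Critical path = longest path = max(33, 14) = 33

33


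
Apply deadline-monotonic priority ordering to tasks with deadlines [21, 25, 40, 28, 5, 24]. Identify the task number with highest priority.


Sort tasks by relative deadline (ascending):
  Task 5: deadline = 5
  Task 1: deadline = 21
  Task 6: deadline = 24
  Task 2: deadline = 25
  Task 4: deadline = 28
  Task 3: deadline = 40
Priority order (highest first): [5, 1, 6, 2, 4, 3]
Highest priority task = 5

5


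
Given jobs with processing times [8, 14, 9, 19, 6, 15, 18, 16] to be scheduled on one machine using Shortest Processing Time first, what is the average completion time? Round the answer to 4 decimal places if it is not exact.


Sort jobs by processing time (SPT order): [6, 8, 9, 14, 15, 16, 18, 19]
Compute completion times sequentially:
  Job 1: processing = 6, completes at 6
  Job 2: processing = 8, completes at 14
  Job 3: processing = 9, completes at 23
  Job 4: processing = 14, completes at 37
  Job 5: processing = 15, completes at 52
  Job 6: processing = 16, completes at 68
  Job 7: processing = 18, completes at 86
  Job 8: processing = 19, completes at 105
Sum of completion times = 391
Average completion time = 391/8 = 48.875

48.875


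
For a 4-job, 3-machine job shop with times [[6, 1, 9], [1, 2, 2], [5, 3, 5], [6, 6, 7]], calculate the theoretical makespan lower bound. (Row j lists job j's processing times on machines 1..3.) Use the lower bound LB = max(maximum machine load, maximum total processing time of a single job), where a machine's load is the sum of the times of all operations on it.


Machine loads:
  Machine 1: 6 + 1 + 5 + 6 = 18
  Machine 2: 1 + 2 + 3 + 6 = 12
  Machine 3: 9 + 2 + 5 + 7 = 23
Max machine load = 23
Job totals:
  Job 1: 16
  Job 2: 5
  Job 3: 13
  Job 4: 19
Max job total = 19
Lower bound = max(23, 19) = 23

23


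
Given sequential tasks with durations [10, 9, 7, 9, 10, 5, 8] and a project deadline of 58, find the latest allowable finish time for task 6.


LF(activity 6) = deadline - sum of successor durations
Successors: activities 7 through 7 with durations [8]
Sum of successor durations = 8
LF = 58 - 8 = 50

50


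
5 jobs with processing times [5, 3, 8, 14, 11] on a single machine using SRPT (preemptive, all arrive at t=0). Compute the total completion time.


Since all jobs arrive at t=0, SRPT equals SPT ordering.
SPT order: [3, 5, 8, 11, 14]
Completion times:
  Job 1: p=3, C=3
  Job 2: p=5, C=8
  Job 3: p=8, C=16
  Job 4: p=11, C=27
  Job 5: p=14, C=41
Total completion time = 3 + 8 + 16 + 27 + 41 = 95

95


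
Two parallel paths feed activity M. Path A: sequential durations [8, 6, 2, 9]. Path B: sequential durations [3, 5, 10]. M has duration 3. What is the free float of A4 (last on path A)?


ES(A4) = sum of predecessors on chain A = 16
EF(A4) = ES + duration = 16 + 9 = 25
Successor of A4 is M. ES(M) = max(sum(A), sum(B)) = max(25, 18) = 25
Free float = ES(successor) - EF(current) = 25 - 25 = 0

0


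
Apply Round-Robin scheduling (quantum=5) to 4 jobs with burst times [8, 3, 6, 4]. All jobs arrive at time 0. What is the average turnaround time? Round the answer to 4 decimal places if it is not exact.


Time quantum = 5
Execution trace:
  J1 runs 5 units, time = 5
  J2 runs 3 units, time = 8
  J3 runs 5 units, time = 13
  J4 runs 4 units, time = 17
  J1 runs 3 units, time = 20
  J3 runs 1 units, time = 21
Finish times: [20, 8, 21, 17]
Average turnaround = 66/4 = 16.5

16.5


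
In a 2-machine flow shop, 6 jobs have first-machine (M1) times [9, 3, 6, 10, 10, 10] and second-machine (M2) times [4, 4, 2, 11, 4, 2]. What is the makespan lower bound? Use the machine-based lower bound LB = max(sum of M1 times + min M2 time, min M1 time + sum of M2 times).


LB1 = sum(M1 times) + min(M2 times) = 48 + 2 = 50
LB2 = min(M1 times) + sum(M2 times) = 3 + 27 = 30
Lower bound = max(LB1, LB2) = max(50, 30) = 50

50


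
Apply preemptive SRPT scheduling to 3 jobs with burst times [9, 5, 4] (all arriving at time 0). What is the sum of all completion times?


Since all jobs arrive at t=0, SRPT equals SPT ordering.
SPT order: [4, 5, 9]
Completion times:
  Job 1: p=4, C=4
  Job 2: p=5, C=9
  Job 3: p=9, C=18
Total completion time = 4 + 9 + 18 = 31

31


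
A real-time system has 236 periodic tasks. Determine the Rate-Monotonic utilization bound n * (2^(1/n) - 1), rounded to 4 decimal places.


Compute 2^(1/236) = 1.0029413817
Subtract 1: 1.0029413817 - 1 = 0.0029413817
Multiply by n: 236 * 0.0029413817 = 0.6941660812
Round to 4 dp: 0.6942

0.6942


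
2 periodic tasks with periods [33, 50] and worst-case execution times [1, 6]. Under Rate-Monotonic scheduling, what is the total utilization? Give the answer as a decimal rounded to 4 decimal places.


Compute individual utilizations (exact fractions):
  Task 1: C/T = 1/33 (approx. 0.0303)
  Task 2: C/T = 6/50 = 3/25 (approx. 0.12)
Total utilization U = 1/33 + 3/25 = 124/825
Rounded to 4 decimal places: U = 0.1503
RM (Liu & Layland) bound for 2 tasks = 0.828427; compare with U = 124/825 (approx. 0.150303)
U <= bound, so schedulable by RM sufficient condition.

0.1503


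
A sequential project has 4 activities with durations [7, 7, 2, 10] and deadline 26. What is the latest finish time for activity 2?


LF(activity 2) = deadline - sum of successor durations
Successors: activities 3 through 4 with durations [2, 10]
Sum of successor durations = 12
LF = 26 - 12 = 14

14


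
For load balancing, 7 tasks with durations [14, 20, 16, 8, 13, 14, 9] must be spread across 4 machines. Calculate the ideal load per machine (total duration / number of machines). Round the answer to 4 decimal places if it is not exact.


Total processing time = 14 + 20 + 16 + 8 + 13 + 14 + 9 = 94
Number of machines = 4
Ideal balanced load = 94 / 4 = 23.5

23.5


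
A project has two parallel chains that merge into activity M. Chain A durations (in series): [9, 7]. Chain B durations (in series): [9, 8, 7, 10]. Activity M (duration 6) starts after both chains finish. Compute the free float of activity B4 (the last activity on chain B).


ES(B4) = sum of predecessors on chain B = 24
EF(B4) = ES + duration = 24 + 10 = 34
Successor of B4 is M. ES(M) = max(sum(A), sum(B)) = max(16, 34) = 34
Free float = ES(successor) - EF(current) = 34 - 34 = 0

0


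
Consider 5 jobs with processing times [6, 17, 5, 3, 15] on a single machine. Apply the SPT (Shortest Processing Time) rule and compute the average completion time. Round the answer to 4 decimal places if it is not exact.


Sort jobs by processing time (SPT order): [3, 5, 6, 15, 17]
Compute completion times sequentially:
  Job 1: processing = 3, completes at 3
  Job 2: processing = 5, completes at 8
  Job 3: processing = 6, completes at 14
  Job 4: processing = 15, completes at 29
  Job 5: processing = 17, completes at 46
Sum of completion times = 100
Average completion time = 100/5 = 20.0

20.0


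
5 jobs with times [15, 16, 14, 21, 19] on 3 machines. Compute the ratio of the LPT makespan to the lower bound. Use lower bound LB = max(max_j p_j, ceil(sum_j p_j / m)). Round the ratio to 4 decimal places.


LPT order: [21, 19, 16, 15, 14]
Machine loads after assignment: [21, 33, 31]
LPT makespan = 33
Lower bound = max(max_job, ceil(total/3)) = max(21, 29) = 29
Ratio = 33 / 29 = 1.1379

1.1379


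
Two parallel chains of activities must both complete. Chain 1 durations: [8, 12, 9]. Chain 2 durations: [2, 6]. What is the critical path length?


Path A total = 8 + 12 + 9 = 29
Path B total = 2 + 6 = 8
Critical path = longest path = max(29, 8) = 29

29


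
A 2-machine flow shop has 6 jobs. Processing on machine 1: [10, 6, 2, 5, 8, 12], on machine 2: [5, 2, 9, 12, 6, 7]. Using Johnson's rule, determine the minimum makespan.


Apply Johnson's rule:
  Group 1 (a <= b): [(3, 2, 9), (4, 5, 12)]
  Group 2 (a > b): [(6, 12, 7), (5, 8, 6), (1, 10, 5), (2, 6, 2)]
Optimal job order: [3, 4, 6, 5, 1, 2]
Schedule:
  Job 3: M1 done at 2, M2 done at 11
  Job 4: M1 done at 7, M2 done at 23
  Job 6: M1 done at 19, M2 done at 30
  Job 5: M1 done at 27, M2 done at 36
  Job 1: M1 done at 37, M2 done at 42
  Job 2: M1 done at 43, M2 done at 45
Makespan = 45

45


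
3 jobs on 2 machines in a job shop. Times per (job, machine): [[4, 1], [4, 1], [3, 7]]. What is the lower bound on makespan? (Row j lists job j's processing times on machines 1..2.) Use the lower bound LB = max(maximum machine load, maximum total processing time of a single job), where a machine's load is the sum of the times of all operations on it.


Machine loads:
  Machine 1: 4 + 4 + 3 = 11
  Machine 2: 1 + 1 + 7 = 9
Max machine load = 11
Job totals:
  Job 1: 5
  Job 2: 5
  Job 3: 10
Max job total = 10
Lower bound = max(11, 10) = 11

11


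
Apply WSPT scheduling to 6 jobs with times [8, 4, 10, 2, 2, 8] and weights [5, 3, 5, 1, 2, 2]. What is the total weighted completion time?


Compute p/w ratios and sort ascending (WSPT): [(2, 2), (4, 3), (8, 5), (10, 5), (2, 1), (8, 2)]
Compute weighted completion times:
  Job (p=2,w=2): C=2, w*C=2*2=4
  Job (p=4,w=3): C=6, w*C=3*6=18
  Job (p=8,w=5): C=14, w*C=5*14=70
  Job (p=10,w=5): C=24, w*C=5*24=120
  Job (p=2,w=1): C=26, w*C=1*26=26
  Job (p=8,w=2): C=34, w*C=2*34=68
Total weighted completion time = 306

306


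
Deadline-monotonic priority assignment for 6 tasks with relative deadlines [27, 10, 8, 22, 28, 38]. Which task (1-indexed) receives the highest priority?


Sort tasks by relative deadline (ascending):
  Task 3: deadline = 8
  Task 2: deadline = 10
  Task 4: deadline = 22
  Task 1: deadline = 27
  Task 5: deadline = 28
  Task 6: deadline = 38
Priority order (highest first): [3, 2, 4, 1, 5, 6]
Highest priority task = 3

3


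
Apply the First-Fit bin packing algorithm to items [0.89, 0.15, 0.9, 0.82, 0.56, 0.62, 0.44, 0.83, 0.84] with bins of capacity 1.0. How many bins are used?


Place items sequentially using First-Fit:
  Item 0.89 -> new Bin 1
  Item 0.15 -> new Bin 2
  Item 0.9 -> new Bin 3
  Item 0.82 -> Bin 2 (now 0.97)
  Item 0.56 -> new Bin 4
  Item 0.62 -> new Bin 5
  Item 0.44 -> Bin 4 (now 1.0)
  Item 0.83 -> new Bin 6
  Item 0.84 -> new Bin 7
Total bins used = 7

7


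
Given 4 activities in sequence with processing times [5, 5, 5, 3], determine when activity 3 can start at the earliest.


Activity 3 starts after activities 1 through 2 complete.
Predecessor durations: [5, 5]
ES = 5 + 5 = 10

10


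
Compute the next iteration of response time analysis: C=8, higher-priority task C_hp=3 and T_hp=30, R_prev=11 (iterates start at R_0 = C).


R_next = C + ceil(R_prev / T_hp) * C_hp
ceil(11 / 30) = ceil(0.3667) = 1
Interference = 1 * 3 = 3
R_next = 8 + 3 = 11
R_next = R_prev, so the iteration has converged (response time = 11).

11


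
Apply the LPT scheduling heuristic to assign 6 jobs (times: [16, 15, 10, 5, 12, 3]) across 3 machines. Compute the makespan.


Sort jobs in decreasing order (LPT): [16, 15, 12, 10, 5, 3]
Assign each job to the least loaded machine:
  Machine 1: jobs [16, 3], load = 19
  Machine 2: jobs [15, 5], load = 20
  Machine 3: jobs [12, 10], load = 22
Makespan = max load = 22

22


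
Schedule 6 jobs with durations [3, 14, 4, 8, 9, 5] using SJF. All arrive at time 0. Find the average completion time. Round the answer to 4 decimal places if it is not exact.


SJF order (ascending): [3, 4, 5, 8, 9, 14]
Completion times:
  Job 1: burst=3, C=3
  Job 2: burst=4, C=7
  Job 3: burst=5, C=12
  Job 4: burst=8, C=20
  Job 5: burst=9, C=29
  Job 6: burst=14, C=43
Average completion = 114/6 = 19.0

19.0


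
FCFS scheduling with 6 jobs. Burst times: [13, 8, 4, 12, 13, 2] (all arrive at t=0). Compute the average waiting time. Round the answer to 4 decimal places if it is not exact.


FCFS order (as given): [13, 8, 4, 12, 13, 2]
Waiting times:
  Job 1: wait = 0
  Job 2: wait = 13
  Job 3: wait = 21
  Job 4: wait = 25
  Job 5: wait = 37
  Job 6: wait = 50
Sum of waiting times = 146
Average waiting time = 146/6 = 24.3333

24.3333


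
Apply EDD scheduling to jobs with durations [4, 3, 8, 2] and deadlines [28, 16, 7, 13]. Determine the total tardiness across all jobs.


Sort by due date (EDD order): [(8, 7), (2, 13), (3, 16), (4, 28)]
Compute completion times and tardiness:
  Job 1: p=8, d=7, C=8, tardiness=max(0,8-7)=1
  Job 2: p=2, d=13, C=10, tardiness=max(0,10-13)=0
  Job 3: p=3, d=16, C=13, tardiness=max(0,13-16)=0
  Job 4: p=4, d=28, C=17, tardiness=max(0,17-28)=0
Total tardiness = 1

1


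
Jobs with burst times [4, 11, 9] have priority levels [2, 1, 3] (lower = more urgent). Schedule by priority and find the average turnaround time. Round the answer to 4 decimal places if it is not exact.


Sort by priority (ascending = highest first):
Order: [(1, 11), (2, 4), (3, 9)]
Completion times:
  Priority 1, burst=11, C=11
  Priority 2, burst=4, C=15
  Priority 3, burst=9, C=24
Average turnaround = 50/3 = 16.6667

16.6667


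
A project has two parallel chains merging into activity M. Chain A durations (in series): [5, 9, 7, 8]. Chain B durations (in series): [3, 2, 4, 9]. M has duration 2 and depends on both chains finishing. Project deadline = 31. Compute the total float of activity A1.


Forward pass: ES(A1) = sum of predecessors on chain A = 0
EF = ES + duration = 0 + 5 = 5
Backward pass: LF(M) = deadline = 31; LS(M) = 31 - 2 = 29
LF(A1) = LS(M) - sum(successors on chain A) = 29 - 24 = 5
LS = LF - duration = 5 - 5 = 0
Total float = LS - ES = 0 - 0 = 0

0


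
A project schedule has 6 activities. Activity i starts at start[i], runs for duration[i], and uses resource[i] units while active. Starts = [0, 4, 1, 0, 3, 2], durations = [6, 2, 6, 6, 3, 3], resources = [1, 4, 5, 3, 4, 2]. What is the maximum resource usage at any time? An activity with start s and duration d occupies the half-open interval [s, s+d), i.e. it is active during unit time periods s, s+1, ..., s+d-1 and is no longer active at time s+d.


Each activity i is active on [start_i, start_i + duration_i).
Compute total resource usage per time slot:
  t=0: active resources = [1, 3], total = 4
  t=1: active resources = [1, 5, 3], total = 9
  t=2: active resources = [1, 5, 3, 2], total = 11
  t=3: active resources = [1, 5, 3, 4, 2], total = 15
  t=4: active resources = [1, 4, 5, 3, 4, 2], total = 19
  t=5: active resources = [1, 4, 5, 3, 4], total = 17
  t=6: active resources = [5], total = 5
Peak resource demand = 19

19


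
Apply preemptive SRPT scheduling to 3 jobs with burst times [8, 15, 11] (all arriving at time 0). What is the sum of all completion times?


Since all jobs arrive at t=0, SRPT equals SPT ordering.
SPT order: [8, 11, 15]
Completion times:
  Job 1: p=8, C=8
  Job 2: p=11, C=19
  Job 3: p=15, C=34
Total completion time = 8 + 19 + 34 = 61

61


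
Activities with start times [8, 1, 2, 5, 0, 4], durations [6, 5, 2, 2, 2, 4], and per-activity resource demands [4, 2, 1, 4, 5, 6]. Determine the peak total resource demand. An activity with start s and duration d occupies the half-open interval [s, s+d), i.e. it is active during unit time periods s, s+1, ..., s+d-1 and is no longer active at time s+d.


Each activity i is active on [start_i, start_i + duration_i).
Compute total resource usage per time slot:
  t=0: active resources = [5], total = 5
  t=1: active resources = [2, 5], total = 7
  t=2: active resources = [2, 1], total = 3
  t=3: active resources = [2, 1], total = 3
  t=4: active resources = [2, 6], total = 8
  t=5: active resources = [2, 4, 6], total = 12
  t=6: active resources = [4, 6], total = 10
  t=7: active resources = [6], total = 6
  t=8: active resources = [4], total = 4
  t=9: active resources = [4], total = 4
  t=10: active resources = [4], total = 4
  t=11: active resources = [4], total = 4
  t=12: active resources = [4], total = 4
  t=13: active resources = [4], total = 4
Peak resource demand = 12

12


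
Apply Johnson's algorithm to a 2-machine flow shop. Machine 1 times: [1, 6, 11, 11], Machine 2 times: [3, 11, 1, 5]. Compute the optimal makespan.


Apply Johnson's rule:
  Group 1 (a <= b): [(1, 1, 3), (2, 6, 11)]
  Group 2 (a > b): [(4, 11, 5), (3, 11, 1)]
Optimal job order: [1, 2, 4, 3]
Schedule:
  Job 1: M1 done at 1, M2 done at 4
  Job 2: M1 done at 7, M2 done at 18
  Job 4: M1 done at 18, M2 done at 23
  Job 3: M1 done at 29, M2 done at 30
Makespan = 30

30


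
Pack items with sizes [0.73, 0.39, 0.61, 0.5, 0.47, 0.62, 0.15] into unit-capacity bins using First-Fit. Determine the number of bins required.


Place items sequentially using First-Fit:
  Item 0.73 -> new Bin 1
  Item 0.39 -> new Bin 2
  Item 0.61 -> Bin 2 (now 1.0)
  Item 0.5 -> new Bin 3
  Item 0.47 -> Bin 3 (now 0.97)
  Item 0.62 -> new Bin 4
  Item 0.15 -> Bin 1 (now 0.88)
Total bins used = 4

4


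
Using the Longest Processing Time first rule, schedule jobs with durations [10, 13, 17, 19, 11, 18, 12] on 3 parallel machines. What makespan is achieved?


Sort jobs in decreasing order (LPT): [19, 18, 17, 13, 12, 11, 10]
Assign each job to the least loaded machine:
  Machine 1: jobs [19, 11, 10], load = 40
  Machine 2: jobs [18, 12], load = 30
  Machine 3: jobs [17, 13], load = 30
Makespan = max load = 40

40


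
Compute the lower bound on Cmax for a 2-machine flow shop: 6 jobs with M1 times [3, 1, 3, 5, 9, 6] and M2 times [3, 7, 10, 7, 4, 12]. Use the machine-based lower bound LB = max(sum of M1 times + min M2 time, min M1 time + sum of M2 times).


LB1 = sum(M1 times) + min(M2 times) = 27 + 3 = 30
LB2 = min(M1 times) + sum(M2 times) = 1 + 43 = 44
Lower bound = max(LB1, LB2) = max(30, 44) = 44

44


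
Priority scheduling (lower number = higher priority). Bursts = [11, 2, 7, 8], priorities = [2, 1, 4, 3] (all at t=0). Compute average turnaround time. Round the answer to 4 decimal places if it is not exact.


Sort by priority (ascending = highest first):
Order: [(1, 2), (2, 11), (3, 8), (4, 7)]
Completion times:
  Priority 1, burst=2, C=2
  Priority 2, burst=11, C=13
  Priority 3, burst=8, C=21
  Priority 4, burst=7, C=28
Average turnaround = 64/4 = 16.0

16.0


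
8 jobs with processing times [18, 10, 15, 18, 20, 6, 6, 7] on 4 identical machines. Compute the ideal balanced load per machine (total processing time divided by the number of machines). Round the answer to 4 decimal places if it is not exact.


Total processing time = 18 + 10 + 15 + 18 + 20 + 6 + 6 + 7 = 100
Number of machines = 4
Ideal balanced load = 100 / 4 = 25.0

25.0


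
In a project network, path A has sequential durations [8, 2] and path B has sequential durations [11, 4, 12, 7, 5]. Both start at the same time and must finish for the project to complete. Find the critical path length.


Path A total = 8 + 2 = 10
Path B total = 11 + 4 + 12 + 7 + 5 = 39
Critical path = longest path = max(10, 39) = 39

39


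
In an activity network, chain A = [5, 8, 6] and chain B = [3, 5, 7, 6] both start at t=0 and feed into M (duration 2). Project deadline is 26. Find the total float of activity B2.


Forward pass: ES(B2) = sum of predecessors on chain B = 3
EF = ES + duration = 3 + 5 = 8
Backward pass: LF(M) = deadline = 26; LS(M) = 26 - 2 = 24
LF(B2) = LS(M) - sum(successors on chain B) = 24 - 13 = 11
LS = LF - duration = 11 - 5 = 6
Total float = LS - ES = 6 - 3 = 3

3


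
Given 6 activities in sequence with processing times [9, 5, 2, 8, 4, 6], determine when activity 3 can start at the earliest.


Activity 3 starts after activities 1 through 2 complete.
Predecessor durations: [9, 5]
ES = 9 + 5 = 14

14


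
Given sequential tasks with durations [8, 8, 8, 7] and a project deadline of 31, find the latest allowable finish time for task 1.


LF(activity 1) = deadline - sum of successor durations
Successors: activities 2 through 4 with durations [8, 8, 7]
Sum of successor durations = 23
LF = 31 - 23 = 8

8


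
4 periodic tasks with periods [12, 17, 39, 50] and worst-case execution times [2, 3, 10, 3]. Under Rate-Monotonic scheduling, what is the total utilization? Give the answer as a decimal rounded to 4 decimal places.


Compute individual utilizations (exact fractions):
  Task 1: C/T = 2/12 = 1/6 (approx. 0.1667)
  Task 2: C/T = 3/17 (approx. 0.1765)
  Task 3: C/T = 10/39 (approx. 0.2564)
  Task 4: C/T = 3/50 (approx. 0.06)
Total utilization U = 1/6 + 3/17 + 10/39 + 3/50 = 3644/5525
Rounded to 4 decimal places: U = 0.6595
RM (Liu & Layland) bound for 4 tasks = 0.756828; compare with U = 3644/5525 (approx. 0.659548)
U <= bound, so schedulable by RM sufficient condition.

0.6595


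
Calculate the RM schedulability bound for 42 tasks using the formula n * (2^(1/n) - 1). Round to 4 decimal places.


Compute 2^(1/42) = 1.0166404394
Subtract 1: 1.0166404394 - 1 = 0.0166404394
Multiply by n: 42 * 0.0166404394 = 0.6988984548
Round to 4 dp: 0.6989

0.6989


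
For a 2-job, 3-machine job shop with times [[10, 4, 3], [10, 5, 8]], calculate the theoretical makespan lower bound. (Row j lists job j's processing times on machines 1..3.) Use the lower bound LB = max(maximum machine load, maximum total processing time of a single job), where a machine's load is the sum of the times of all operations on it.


Machine loads:
  Machine 1: 10 + 10 = 20
  Machine 2: 4 + 5 = 9
  Machine 3: 3 + 8 = 11
Max machine load = 20
Job totals:
  Job 1: 17
  Job 2: 23
Max job total = 23
Lower bound = max(20, 23) = 23

23


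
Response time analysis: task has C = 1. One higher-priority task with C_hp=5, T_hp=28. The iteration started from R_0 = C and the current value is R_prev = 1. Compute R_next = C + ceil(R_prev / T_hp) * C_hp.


R_next = C + ceil(R_prev / T_hp) * C_hp
ceil(1 / 28) = ceil(0.0357) = 1
Interference = 1 * 5 = 5
R_next = 1 + 5 = 6

6


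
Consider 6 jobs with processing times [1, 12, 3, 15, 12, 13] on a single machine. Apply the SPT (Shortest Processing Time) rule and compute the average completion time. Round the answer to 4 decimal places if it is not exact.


Sort jobs by processing time (SPT order): [1, 3, 12, 12, 13, 15]
Compute completion times sequentially:
  Job 1: processing = 1, completes at 1
  Job 2: processing = 3, completes at 4
  Job 3: processing = 12, completes at 16
  Job 4: processing = 12, completes at 28
  Job 5: processing = 13, completes at 41
  Job 6: processing = 15, completes at 56
Sum of completion times = 146
Average completion time = 146/6 = 24.3333

24.3333


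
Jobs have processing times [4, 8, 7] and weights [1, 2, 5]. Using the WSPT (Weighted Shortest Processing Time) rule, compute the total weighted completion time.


Compute p/w ratios and sort ascending (WSPT): [(7, 5), (4, 1), (8, 2)]
Compute weighted completion times:
  Job (p=7,w=5): C=7, w*C=5*7=35
  Job (p=4,w=1): C=11, w*C=1*11=11
  Job (p=8,w=2): C=19, w*C=2*19=38
Total weighted completion time = 84

84


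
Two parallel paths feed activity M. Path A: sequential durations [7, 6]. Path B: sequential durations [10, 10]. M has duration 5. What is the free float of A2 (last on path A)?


ES(A2) = sum of predecessors on chain A = 7
EF(A2) = ES + duration = 7 + 6 = 13
Successor of A2 is M. ES(M) = max(sum(A), sum(B)) = max(13, 20) = 20
Free float = ES(successor) - EF(current) = 20 - 13 = 7

7


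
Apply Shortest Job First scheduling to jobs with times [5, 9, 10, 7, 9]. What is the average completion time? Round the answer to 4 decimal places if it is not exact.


SJF order (ascending): [5, 7, 9, 9, 10]
Completion times:
  Job 1: burst=5, C=5
  Job 2: burst=7, C=12
  Job 3: burst=9, C=21
  Job 4: burst=9, C=30
  Job 5: burst=10, C=40
Average completion = 108/5 = 21.6

21.6


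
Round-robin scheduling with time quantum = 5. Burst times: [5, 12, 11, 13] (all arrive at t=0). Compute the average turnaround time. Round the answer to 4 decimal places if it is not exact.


Time quantum = 5
Execution trace:
  J1 runs 5 units, time = 5
  J2 runs 5 units, time = 10
  J3 runs 5 units, time = 15
  J4 runs 5 units, time = 20
  J2 runs 5 units, time = 25
  J3 runs 5 units, time = 30
  J4 runs 5 units, time = 35
  J2 runs 2 units, time = 37
  J3 runs 1 units, time = 38
  J4 runs 3 units, time = 41
Finish times: [5, 37, 38, 41]
Average turnaround = 121/4 = 30.25

30.25


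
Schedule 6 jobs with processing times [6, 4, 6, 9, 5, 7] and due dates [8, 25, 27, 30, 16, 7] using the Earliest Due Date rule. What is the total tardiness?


Sort by due date (EDD order): [(7, 7), (6, 8), (5, 16), (4, 25), (6, 27), (9, 30)]
Compute completion times and tardiness:
  Job 1: p=7, d=7, C=7, tardiness=max(0,7-7)=0
  Job 2: p=6, d=8, C=13, tardiness=max(0,13-8)=5
  Job 3: p=5, d=16, C=18, tardiness=max(0,18-16)=2
  Job 4: p=4, d=25, C=22, tardiness=max(0,22-25)=0
  Job 5: p=6, d=27, C=28, tardiness=max(0,28-27)=1
  Job 6: p=9, d=30, C=37, tardiness=max(0,37-30)=7
Total tardiness = 15

15


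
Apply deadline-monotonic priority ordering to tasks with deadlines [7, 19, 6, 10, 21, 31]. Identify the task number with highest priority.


Sort tasks by relative deadline (ascending):
  Task 3: deadline = 6
  Task 1: deadline = 7
  Task 4: deadline = 10
  Task 2: deadline = 19
  Task 5: deadline = 21
  Task 6: deadline = 31
Priority order (highest first): [3, 1, 4, 2, 5, 6]
Highest priority task = 3

3


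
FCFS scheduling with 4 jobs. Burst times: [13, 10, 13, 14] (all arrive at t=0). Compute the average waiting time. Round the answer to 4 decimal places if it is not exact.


FCFS order (as given): [13, 10, 13, 14]
Waiting times:
  Job 1: wait = 0
  Job 2: wait = 13
  Job 3: wait = 23
  Job 4: wait = 36
Sum of waiting times = 72
Average waiting time = 72/4 = 18.0

18.0


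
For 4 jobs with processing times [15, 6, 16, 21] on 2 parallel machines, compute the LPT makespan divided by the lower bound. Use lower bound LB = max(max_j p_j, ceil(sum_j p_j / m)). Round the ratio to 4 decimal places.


LPT order: [21, 16, 15, 6]
Machine loads after assignment: [27, 31]
LPT makespan = 31
Lower bound = max(max_job, ceil(total/2)) = max(21, 29) = 29
Ratio = 31 / 29 = 1.069

1.069


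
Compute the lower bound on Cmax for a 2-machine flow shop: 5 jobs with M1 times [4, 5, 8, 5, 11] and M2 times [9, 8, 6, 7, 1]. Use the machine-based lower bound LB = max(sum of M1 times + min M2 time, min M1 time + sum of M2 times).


LB1 = sum(M1 times) + min(M2 times) = 33 + 1 = 34
LB2 = min(M1 times) + sum(M2 times) = 4 + 31 = 35
Lower bound = max(LB1, LB2) = max(34, 35) = 35

35


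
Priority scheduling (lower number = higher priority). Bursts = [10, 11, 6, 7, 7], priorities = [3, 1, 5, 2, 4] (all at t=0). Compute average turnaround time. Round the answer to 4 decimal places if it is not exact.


Sort by priority (ascending = highest first):
Order: [(1, 11), (2, 7), (3, 10), (4, 7), (5, 6)]
Completion times:
  Priority 1, burst=11, C=11
  Priority 2, burst=7, C=18
  Priority 3, burst=10, C=28
  Priority 4, burst=7, C=35
  Priority 5, burst=6, C=41
Average turnaround = 133/5 = 26.6

26.6


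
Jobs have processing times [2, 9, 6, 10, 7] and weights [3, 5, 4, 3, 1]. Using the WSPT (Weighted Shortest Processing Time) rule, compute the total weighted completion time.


Compute p/w ratios and sort ascending (WSPT): [(2, 3), (6, 4), (9, 5), (10, 3), (7, 1)]
Compute weighted completion times:
  Job (p=2,w=3): C=2, w*C=3*2=6
  Job (p=6,w=4): C=8, w*C=4*8=32
  Job (p=9,w=5): C=17, w*C=5*17=85
  Job (p=10,w=3): C=27, w*C=3*27=81
  Job (p=7,w=1): C=34, w*C=1*34=34
Total weighted completion time = 238

238


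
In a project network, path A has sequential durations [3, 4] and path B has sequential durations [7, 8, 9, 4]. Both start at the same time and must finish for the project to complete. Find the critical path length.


Path A total = 3 + 4 = 7
Path B total = 7 + 8 + 9 + 4 = 28
Critical path = longest path = max(7, 28) = 28

28


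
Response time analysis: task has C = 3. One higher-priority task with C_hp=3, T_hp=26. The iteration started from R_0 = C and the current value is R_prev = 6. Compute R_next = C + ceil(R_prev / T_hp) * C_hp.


R_next = C + ceil(R_prev / T_hp) * C_hp
ceil(6 / 26) = ceil(0.2308) = 1
Interference = 1 * 3 = 3
R_next = 3 + 3 = 6
R_next = R_prev, so the iteration has converged (response time = 6).

6


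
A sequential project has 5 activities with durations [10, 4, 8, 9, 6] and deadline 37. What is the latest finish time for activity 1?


LF(activity 1) = deadline - sum of successor durations
Successors: activities 2 through 5 with durations [4, 8, 9, 6]
Sum of successor durations = 27
LF = 37 - 27 = 10

10
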